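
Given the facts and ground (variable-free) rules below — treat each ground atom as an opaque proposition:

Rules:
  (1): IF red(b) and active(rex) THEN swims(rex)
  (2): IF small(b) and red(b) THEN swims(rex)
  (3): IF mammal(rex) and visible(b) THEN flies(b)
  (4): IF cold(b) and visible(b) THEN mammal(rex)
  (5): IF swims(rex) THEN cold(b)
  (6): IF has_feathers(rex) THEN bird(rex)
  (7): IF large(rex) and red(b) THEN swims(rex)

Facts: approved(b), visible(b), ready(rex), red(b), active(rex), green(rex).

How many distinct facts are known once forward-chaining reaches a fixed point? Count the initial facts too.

10

[1] (1) [IF red(b) and active(rex) THEN swims(rex)]. ⇒ new: swims(rex).
[2] (5) [IF swims(rex) THEN cold(b)]. ⇒ new: cold(b).
[3] (4) [IF cold(b) and visible(b) THEN mammal(rex)]. ⇒ new: mammal(rex).
[4] (3) [IF mammal(rex) and visible(b) THEN flies(b)]. ⇒ new: flies(b).
Closure: {active(rex), approved(b), cold(b), flies(b), green(rex), mammal(rex), ready(rex), red(b), swims(rex), visible(b)} — 10 facts.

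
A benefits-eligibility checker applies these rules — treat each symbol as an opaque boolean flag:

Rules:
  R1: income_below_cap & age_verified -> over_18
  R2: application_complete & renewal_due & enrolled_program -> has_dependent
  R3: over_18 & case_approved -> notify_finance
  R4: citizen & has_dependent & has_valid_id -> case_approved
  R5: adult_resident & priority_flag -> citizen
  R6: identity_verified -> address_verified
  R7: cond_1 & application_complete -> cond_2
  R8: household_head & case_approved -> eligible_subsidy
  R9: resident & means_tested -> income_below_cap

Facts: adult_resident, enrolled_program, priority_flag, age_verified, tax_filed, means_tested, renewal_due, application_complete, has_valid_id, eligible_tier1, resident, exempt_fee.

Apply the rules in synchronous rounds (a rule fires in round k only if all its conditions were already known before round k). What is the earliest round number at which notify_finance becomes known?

3

Round 1: R2 [application_complete & renewal_due & enrolled_program -> has_dependent]; R5 [adult_resident & priority_flag -> citizen]; R9 [resident & means_tested -> income_below_cap]. New: has_dependent, citizen, income_below_cap.
Round 2: R1 [income_below_cap & age_verified -> over_18]; R4 [citizen & has_dependent & has_valid_id -> case_approved]. New: over_18, case_approved.
Round 3: R3 [over_18 & case_approved -> notify_finance]. New: notify_finance.
notify_finance first appears in round 3.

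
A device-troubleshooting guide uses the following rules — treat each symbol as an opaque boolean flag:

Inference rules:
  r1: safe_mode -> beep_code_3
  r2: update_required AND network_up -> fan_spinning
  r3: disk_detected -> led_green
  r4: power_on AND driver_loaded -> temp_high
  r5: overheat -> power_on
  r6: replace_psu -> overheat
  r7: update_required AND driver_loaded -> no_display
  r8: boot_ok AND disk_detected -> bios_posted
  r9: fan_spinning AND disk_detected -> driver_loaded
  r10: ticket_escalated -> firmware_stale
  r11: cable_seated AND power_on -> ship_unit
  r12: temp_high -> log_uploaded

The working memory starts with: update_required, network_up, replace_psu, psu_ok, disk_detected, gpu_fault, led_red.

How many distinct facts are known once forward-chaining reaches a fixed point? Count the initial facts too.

15

Round 1: r2 [update_required AND network_up -> fan_spinning]; r3 [disk_detected -> led_green]; r6 [replace_psu -> overheat]. Adds fan_spinning, led_green, overheat.
Round 2: r5 [overheat -> power_on]; r9 [fan_spinning AND disk_detected -> driver_loaded]. Adds power_on, driver_loaded.
Round 3: r4 [power_on AND driver_loaded -> temp_high]; r7 [update_required AND driver_loaded -> no_display]. Adds temp_high, no_display.
Round 4: r12 [temp_high -> log_uploaded]. Adds log_uploaded.
Closure: {disk_detected, driver_loaded, fan_spinning, gpu_fault, led_green, led_red, log_uploaded, network_up, no_display, overheat, power_on, psu_ok, replace_psu, temp_high, update_required} — 15 facts.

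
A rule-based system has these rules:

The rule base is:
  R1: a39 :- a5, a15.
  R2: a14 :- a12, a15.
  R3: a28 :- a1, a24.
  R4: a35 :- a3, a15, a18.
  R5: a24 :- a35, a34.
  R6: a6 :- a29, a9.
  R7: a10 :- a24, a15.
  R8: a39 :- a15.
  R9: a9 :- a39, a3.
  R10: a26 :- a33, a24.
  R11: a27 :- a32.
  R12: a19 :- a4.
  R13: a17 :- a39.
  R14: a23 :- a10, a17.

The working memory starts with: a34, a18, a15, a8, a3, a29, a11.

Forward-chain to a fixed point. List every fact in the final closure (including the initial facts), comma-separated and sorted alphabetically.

a10, a11, a15, a17, a18, a23, a24, a29, a3, a34, a35, a39, a6, a8, a9

[1] R4 [a35 :- a3, a15, a18.]; R8 [a39 :- a15.]. ⇒ new: a35, a39.
[2] R5 [a24 :- a35, a34.]; R9 [a9 :- a39, a3.]; R13 [a17 :- a39.]. ⇒ new: a24, a9, a17.
[3] R6 [a6 :- a29, a9.]; R7 [a10 :- a24, a15.]. ⇒ new: a6, a10.
[4] R14 [a23 :- a10, a17.]. ⇒ new: a23.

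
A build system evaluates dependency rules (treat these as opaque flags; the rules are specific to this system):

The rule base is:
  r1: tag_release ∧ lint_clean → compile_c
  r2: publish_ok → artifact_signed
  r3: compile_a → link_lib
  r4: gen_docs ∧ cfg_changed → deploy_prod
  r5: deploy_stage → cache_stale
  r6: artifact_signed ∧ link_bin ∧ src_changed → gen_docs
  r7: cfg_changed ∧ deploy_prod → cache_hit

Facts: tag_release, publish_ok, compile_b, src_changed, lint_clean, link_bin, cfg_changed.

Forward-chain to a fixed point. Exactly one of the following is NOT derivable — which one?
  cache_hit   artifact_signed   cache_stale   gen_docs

cache_stale

Round 1: r1 [tag_release ∧ lint_clean → compile_c]; r2 [publish_ok → artifact_signed]. New: compile_c, artifact_signed.
Round 2: r6 [artifact_signed ∧ link_bin ∧ src_changed → gen_docs]. New: gen_docs.
Round 3: r4 [gen_docs ∧ cfg_changed → deploy_prod]. New: deploy_prod.
Round 4: r7 [cfg_changed ∧ deploy_prod → cache_hit]. New: cache_hit.
Derived: gen_docs (round 2), cache_hit (round 4), artifact_signed (round 1). cache_stale never appears in any round.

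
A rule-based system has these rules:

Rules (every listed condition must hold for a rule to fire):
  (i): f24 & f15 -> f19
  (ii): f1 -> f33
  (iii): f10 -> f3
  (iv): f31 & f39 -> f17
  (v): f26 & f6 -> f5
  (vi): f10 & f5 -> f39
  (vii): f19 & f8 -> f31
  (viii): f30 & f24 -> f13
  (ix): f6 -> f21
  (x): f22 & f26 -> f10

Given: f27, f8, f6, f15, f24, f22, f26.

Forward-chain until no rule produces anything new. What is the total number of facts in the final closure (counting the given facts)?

Round 1: (i) [f24 & f15 -> f19]; (v) [f26 & f6 -> f5]; (ix) [f6 -> f21]; (x) [f22 & f26 -> f10]. Adds f19, f5, f21, f10.
Round 2: (iii) [f10 -> f3]; (vi) [f10 & f5 -> f39]; (vii) [f19 & f8 -> f31]. Adds f3, f39, f31.
Round 3: (iv) [f31 & f39 -> f17]. Adds f17.
Closure: {f10, f15, f17, f19, f21, f22, f24, f26, f27, f3, f31, f39, f5, f6, f8} — 15 facts.

15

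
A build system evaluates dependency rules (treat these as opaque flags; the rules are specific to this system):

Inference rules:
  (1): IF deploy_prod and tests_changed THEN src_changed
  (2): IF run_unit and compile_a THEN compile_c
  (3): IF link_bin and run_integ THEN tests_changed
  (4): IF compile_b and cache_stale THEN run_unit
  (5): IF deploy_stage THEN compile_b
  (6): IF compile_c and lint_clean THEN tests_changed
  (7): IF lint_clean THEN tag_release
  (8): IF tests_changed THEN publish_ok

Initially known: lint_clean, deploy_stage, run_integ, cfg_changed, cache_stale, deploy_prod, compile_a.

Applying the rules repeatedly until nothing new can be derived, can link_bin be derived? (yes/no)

Round 1: (5) [IF deploy_stage THEN compile_b]; (7) [IF lint_clean THEN tag_release]. Adds compile_b, tag_release.
Round 2: (4) [IF compile_b and cache_stale THEN run_unit]. Adds run_unit.
Round 3: (2) [IF run_unit and compile_a THEN compile_c]. Adds compile_c.
Round 4: (6) [IF compile_c and lint_clean THEN tests_changed]. Adds tests_changed.
Round 5: (1) [IF deploy_prod and tests_changed THEN src_changed]; (8) [IF tests_changed THEN publish_ok]. Adds src_changed, publish_ok.
Fixed point reached. No rule has link_bin as a consequent, and it is not given.

no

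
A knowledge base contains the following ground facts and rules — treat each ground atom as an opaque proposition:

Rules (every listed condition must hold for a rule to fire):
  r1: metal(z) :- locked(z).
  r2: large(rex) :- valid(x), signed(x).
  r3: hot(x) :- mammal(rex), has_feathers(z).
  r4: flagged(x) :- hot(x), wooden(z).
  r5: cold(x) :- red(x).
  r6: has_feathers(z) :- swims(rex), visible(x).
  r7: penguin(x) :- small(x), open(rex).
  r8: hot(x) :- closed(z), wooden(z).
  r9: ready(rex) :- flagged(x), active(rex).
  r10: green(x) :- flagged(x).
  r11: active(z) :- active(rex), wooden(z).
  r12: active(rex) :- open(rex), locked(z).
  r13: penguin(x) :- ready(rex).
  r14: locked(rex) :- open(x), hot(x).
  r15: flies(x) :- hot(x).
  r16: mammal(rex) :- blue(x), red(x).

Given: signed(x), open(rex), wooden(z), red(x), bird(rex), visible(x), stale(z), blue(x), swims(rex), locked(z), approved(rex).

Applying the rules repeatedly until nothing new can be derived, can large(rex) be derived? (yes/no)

no

[1] r1 [metal(z) :- locked(z).]; r5 [cold(x) :- red(x).]; r6 [has_feathers(z) :- swims(rex), visible(x).]; r12 [active(rex) :- open(rex), locked(z).]; r16 [mammal(rex) :- blue(x), red(x).]. ⇒ new: metal(z), cold(x), has_feathers(z), active(rex), mammal(rex).
[2] r3 [hot(x) :- mammal(rex), has_feathers(z).]; r11 [active(z) :- active(rex), wooden(z).]. ⇒ new: hot(x), active(z).
[3] r4 [flagged(x) :- hot(x), wooden(z).]; r15 [flies(x) :- hot(x).]. ⇒ new: flagged(x), flies(x).
[4] r9 [ready(rex) :- flagged(x), active(rex).]; r10 [green(x) :- flagged(x).]. ⇒ new: ready(rex), green(x).
[5] r13 [penguin(x) :- ready(rex).]. ⇒ new: penguin(x).
Fixed point reached. large(rex) is concluded only by r2; r2 needs valid(x) (never derived).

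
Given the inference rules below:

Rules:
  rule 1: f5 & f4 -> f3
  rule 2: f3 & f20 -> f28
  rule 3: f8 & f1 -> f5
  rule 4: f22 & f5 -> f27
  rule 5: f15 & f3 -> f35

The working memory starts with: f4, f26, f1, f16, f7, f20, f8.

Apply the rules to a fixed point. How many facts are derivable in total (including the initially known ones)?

10

[1] rule 3 [f8 & f1 -> f5]. ⇒ new: f5.
[2] rule 1 [f5 & f4 -> f3]. ⇒ new: f3.
[3] rule 2 [f3 & f20 -> f28]. ⇒ new: f28.
Closure: {f1, f16, f20, f26, f28, f3, f4, f5, f7, f8} — 10 facts.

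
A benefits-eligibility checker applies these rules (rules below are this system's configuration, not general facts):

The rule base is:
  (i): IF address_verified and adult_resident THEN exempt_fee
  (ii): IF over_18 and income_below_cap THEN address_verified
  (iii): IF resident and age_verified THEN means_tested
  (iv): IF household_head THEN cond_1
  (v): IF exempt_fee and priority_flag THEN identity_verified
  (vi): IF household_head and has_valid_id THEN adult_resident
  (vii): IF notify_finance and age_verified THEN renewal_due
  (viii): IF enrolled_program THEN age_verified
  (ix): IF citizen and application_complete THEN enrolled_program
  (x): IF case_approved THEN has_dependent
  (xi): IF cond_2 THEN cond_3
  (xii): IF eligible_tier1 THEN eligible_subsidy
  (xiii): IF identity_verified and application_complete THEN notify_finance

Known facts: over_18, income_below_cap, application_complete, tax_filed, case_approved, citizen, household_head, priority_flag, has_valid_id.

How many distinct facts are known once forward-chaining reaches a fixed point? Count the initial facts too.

Round 1: (ii) [IF over_18 and income_below_cap THEN address_verified]; (iv) [IF household_head THEN cond_1]; (vi) [IF household_head and has_valid_id THEN adult_resident]; (ix) [IF citizen and application_complete THEN enrolled_program]; (x) [IF case_approved THEN has_dependent]. New: address_verified, cond_1, adult_resident, enrolled_program, has_dependent.
Round 2: (i) [IF address_verified and adult_resident THEN exempt_fee]; (viii) [IF enrolled_program THEN age_verified]. New: exempt_fee, age_verified.
Round 3: (v) [IF exempt_fee and priority_flag THEN identity_verified]. New: identity_verified.
Round 4: (xiii) [IF identity_verified and application_complete THEN notify_finance]. New: notify_finance.
Round 5: (vii) [IF notify_finance and age_verified THEN renewal_due]. New: renewal_due.
Closure: {address_verified, adult_resident, age_verified, application_complete, case_approved, citizen, cond_1, enrolled_program, exempt_fee, has_dependent, has_valid_id, household_head, identity_verified, income_below_cap, notify_finance, over_18, priority_flag, renewal_due, tax_filed} — 19 facts.

19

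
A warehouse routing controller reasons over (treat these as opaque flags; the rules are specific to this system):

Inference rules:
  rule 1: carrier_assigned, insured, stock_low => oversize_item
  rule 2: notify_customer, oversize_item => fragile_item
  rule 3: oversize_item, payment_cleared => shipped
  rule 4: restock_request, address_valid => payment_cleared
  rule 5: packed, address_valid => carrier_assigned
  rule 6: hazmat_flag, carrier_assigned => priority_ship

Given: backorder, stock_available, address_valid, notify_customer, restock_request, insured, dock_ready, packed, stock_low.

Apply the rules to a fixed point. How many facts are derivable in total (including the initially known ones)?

14

Round 1 fires rule 4, rule 5, giving payment_cleared, carrier_assigned.
Round 2 fires rule 1, giving oversize_item.
Round 3 fires rule 2, rule 3, giving fragile_item, shipped.
Closure: {address_valid, backorder, carrier_assigned, dock_ready, fragile_item, insured, notify_customer, oversize_item, packed, payment_cleared, restock_request, shipped, stock_available, stock_low} — 14 facts.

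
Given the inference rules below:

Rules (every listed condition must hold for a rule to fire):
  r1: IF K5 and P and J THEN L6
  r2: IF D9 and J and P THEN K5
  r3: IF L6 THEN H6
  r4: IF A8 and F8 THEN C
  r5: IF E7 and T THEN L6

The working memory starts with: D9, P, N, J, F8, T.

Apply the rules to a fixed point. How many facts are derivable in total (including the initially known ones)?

9

Round 1 — r2, derive K5.
Round 2 — r1, derive L6.
Round 3 — r3, derive H6.
Closure: {D9, F8, H6, J, K5, L6, N, P, T} — 9 facts.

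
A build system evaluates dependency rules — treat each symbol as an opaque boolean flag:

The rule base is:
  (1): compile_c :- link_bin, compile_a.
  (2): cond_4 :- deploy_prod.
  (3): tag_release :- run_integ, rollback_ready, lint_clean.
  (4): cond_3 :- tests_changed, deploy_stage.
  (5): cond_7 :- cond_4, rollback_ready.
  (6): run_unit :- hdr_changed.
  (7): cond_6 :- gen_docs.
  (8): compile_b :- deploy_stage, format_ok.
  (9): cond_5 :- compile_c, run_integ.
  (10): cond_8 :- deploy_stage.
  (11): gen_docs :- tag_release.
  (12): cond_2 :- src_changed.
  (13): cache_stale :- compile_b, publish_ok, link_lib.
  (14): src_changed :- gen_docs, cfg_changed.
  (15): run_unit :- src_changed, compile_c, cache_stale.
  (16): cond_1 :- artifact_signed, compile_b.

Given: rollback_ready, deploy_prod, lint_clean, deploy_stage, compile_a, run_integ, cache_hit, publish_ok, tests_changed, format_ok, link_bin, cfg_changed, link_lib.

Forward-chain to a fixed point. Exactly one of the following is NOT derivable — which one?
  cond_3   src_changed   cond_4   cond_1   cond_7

cond_1

Round 1 fires (1), (2), (3), (4), (8), (10), giving compile_c, cond_4, tag_release, cond_3, compile_b, cond_8.
Round 2 fires (5), (9), (11), (13), giving cond_7, cond_5, gen_docs, cache_stale.
Round 3 fires (7), (14), giving cond_6, src_changed.
Round 4 fires (12), (15), giving cond_2, run_unit.
Derived: cond_4 (round 1), cond_3 (round 1), src_changed (round 3), cond_7 (round 2). cond_1 never appears in any round.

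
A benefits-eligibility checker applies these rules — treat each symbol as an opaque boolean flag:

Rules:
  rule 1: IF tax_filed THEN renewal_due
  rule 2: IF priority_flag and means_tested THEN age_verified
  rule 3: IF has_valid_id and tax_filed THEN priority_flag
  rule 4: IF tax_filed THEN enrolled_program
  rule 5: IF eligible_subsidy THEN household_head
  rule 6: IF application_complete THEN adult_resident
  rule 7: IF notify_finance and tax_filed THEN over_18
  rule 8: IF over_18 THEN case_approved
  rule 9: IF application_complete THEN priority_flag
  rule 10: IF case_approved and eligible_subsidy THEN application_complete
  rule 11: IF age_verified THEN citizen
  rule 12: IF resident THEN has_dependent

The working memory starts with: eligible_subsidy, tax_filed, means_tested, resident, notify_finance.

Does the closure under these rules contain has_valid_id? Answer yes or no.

no

[1] rule 1 [IF tax_filed THEN renewal_due]; rule 4 [IF tax_filed THEN enrolled_program]; rule 5 [IF eligible_subsidy THEN household_head]; rule 7 [IF notify_finance and tax_filed THEN over_18]; rule 12 [IF resident THEN has_dependent]. ⇒ new: renewal_due, enrolled_program, household_head, over_18, has_dependent.
[2] rule 8 [IF over_18 THEN case_approved]. ⇒ new: case_approved.
[3] rule 10 [IF case_approved and eligible_subsidy THEN application_complete]. ⇒ new: application_complete.
[4] rule 6 [IF application_complete THEN adult_resident]; rule 9 [IF application_complete THEN priority_flag]. ⇒ new: adult_resident, priority_flag.
[5] rule 2 [IF priority_flag and means_tested THEN age_verified]. ⇒ new: age_verified.
[6] rule 11 [IF age_verified THEN citizen]. ⇒ new: citizen.
Fixed point reached. No rule has has_valid_id as a consequent, and it is not given.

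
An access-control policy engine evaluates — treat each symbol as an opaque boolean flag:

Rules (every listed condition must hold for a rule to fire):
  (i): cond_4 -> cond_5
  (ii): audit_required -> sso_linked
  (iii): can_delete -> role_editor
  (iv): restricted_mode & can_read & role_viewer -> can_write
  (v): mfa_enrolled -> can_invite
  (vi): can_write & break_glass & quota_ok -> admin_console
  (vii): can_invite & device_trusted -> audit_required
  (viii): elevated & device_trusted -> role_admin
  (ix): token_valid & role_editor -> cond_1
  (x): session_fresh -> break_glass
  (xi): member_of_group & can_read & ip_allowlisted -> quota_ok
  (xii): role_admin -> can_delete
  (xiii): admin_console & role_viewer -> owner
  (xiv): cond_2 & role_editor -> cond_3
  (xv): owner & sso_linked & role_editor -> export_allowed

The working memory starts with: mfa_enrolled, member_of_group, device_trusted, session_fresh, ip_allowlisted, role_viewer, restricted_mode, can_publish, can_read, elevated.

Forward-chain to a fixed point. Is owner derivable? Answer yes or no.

Round 1: (iv) [restricted_mode & can_read & role_viewer -> can_write]; (v) [mfa_enrolled -> can_invite]; (viii) [elevated & device_trusted -> role_admin]; (x) [session_fresh -> break_glass]; (xi) [member_of_group & can_read & ip_allowlisted -> quota_ok]. New: can_write, can_invite, role_admin, break_glass, quota_ok.
Round 2: (vi) [can_write & break_glass & quota_ok -> admin_console]; (vii) [can_invite & device_trusted -> audit_required]; (xii) [role_admin -> can_delete]. New: admin_console, audit_required, can_delete.
Round 3: (ii) [audit_required -> sso_linked]; (iii) [can_delete -> role_editor]; (xiii) [admin_console & role_viewer -> owner]. New: sso_linked, role_editor, owner.
Round 4: (xv) [owner & sso_linked & role_editor -> export_allowed]. New: export_allowed.
owner appears in round 3, so it is derivable.

yes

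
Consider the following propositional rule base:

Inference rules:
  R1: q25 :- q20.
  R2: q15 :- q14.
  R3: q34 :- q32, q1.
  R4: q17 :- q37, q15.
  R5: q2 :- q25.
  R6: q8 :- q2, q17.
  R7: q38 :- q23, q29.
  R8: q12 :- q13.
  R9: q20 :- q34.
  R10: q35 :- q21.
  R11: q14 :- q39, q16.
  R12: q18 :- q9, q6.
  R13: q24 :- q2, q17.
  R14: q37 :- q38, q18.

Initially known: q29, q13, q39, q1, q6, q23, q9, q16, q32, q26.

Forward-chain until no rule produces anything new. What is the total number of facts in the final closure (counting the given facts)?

23

Round 1 fires R3, R7, R8, R11, R12, giving q34, q38, q12, q14, q18.
Round 2 fires R2, R9, R14, giving q15, q20, q37.
Round 3 fires R1, R4, giving q25, q17.
Round 4 fires R5, giving q2.
Round 5 fires R6, R13, giving q8, q24.
Closure: {q1, q12, q13, q14, q15, q16, q17, q18, q2, q20, q23, q24, q25, q26, q29, q32, q34, q37, q38, q39, q6, q8, q9} — 23 facts.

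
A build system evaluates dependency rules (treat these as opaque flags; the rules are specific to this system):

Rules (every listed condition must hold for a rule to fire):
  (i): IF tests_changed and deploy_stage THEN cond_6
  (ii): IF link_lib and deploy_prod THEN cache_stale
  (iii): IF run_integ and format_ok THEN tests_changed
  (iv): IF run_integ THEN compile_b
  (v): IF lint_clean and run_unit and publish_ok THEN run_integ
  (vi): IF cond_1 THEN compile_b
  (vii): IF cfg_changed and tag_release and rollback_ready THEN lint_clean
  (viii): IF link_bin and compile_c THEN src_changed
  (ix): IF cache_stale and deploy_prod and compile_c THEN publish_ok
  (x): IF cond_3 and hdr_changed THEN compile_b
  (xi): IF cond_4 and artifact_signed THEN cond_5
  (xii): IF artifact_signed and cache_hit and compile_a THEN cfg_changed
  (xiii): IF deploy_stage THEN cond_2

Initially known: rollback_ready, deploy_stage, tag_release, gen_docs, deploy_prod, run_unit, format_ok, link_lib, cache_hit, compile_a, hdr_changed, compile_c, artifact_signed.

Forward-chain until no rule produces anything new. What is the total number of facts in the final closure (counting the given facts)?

22

Round 1 fires (ii), (xii), (xiii), giving cache_stale, cfg_changed, cond_2.
Round 2 fires (vii), (ix), giving lint_clean, publish_ok.
Round 3 fires (v), giving run_integ.
Round 4 fires (iii), (iv), giving tests_changed, compile_b.
Round 5 fires (i), giving cond_6.
Closure: {artifact_signed, cache_hit, cache_stale, cfg_changed, compile_a, compile_b, compile_c, cond_2, cond_6, deploy_prod, deploy_stage, format_ok, gen_docs, hdr_changed, link_lib, lint_clean, publish_ok, rollback_ready, run_integ, run_unit, tag_release, tests_changed} — 22 facts.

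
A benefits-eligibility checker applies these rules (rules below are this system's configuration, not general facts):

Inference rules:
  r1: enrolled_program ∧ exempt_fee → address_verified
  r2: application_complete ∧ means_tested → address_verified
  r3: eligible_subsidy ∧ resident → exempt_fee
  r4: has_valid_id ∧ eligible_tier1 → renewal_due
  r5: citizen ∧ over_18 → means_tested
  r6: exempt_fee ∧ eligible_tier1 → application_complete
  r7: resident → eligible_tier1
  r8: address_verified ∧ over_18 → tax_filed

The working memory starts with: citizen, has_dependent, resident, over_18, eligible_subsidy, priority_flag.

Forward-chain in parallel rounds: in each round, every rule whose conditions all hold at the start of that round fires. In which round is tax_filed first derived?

Round 1 fires r3, r5, r7, giving exempt_fee, means_tested, eligible_tier1.
Round 2 fires r6, giving application_complete.
Round 3 fires r2, giving address_verified.
Round 4 fires r8, giving tax_filed.
tax_filed first appears in round 4.

4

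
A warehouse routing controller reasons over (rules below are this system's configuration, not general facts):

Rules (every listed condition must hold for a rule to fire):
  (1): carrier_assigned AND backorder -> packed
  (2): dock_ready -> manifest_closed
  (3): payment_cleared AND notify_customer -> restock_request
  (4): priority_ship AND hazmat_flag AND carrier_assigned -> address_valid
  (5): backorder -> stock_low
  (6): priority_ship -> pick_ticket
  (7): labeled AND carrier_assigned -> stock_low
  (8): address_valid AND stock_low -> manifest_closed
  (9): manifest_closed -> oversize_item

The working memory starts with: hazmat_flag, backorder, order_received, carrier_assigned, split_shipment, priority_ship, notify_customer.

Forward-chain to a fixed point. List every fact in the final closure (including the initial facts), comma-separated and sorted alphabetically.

Round 1 fires (1), (4), (5), (6), giving packed, address_valid, stock_low, pick_ticket.
Round 2 fires (8), giving manifest_closed.
Round 3 fires (9), giving oversize_item.

address_valid, backorder, carrier_assigned, hazmat_flag, manifest_closed, notify_customer, order_received, oversize_item, packed, pick_ticket, priority_ship, split_shipment, stock_low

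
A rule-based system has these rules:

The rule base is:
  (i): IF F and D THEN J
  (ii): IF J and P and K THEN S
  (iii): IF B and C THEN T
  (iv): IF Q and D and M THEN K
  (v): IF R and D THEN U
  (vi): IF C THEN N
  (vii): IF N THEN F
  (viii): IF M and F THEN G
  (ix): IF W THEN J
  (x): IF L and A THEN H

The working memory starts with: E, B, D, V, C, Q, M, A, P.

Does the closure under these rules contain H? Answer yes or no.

no

Round 1: (iii) [IF B and C THEN T]; (iv) [IF Q and D and M THEN K]; (vi) [IF C THEN N]. Adds T, K, N.
Round 2: (vii) [IF N THEN F]. Adds F.
Round 3: (i) [IF F and D THEN J]; (viii) [IF M and F THEN G]. Adds J, G.
Round 4: (ii) [IF J and P and K THEN S]. Adds S.
Fixed point reached. H is concluded only by (x); (x) needs L (never derived).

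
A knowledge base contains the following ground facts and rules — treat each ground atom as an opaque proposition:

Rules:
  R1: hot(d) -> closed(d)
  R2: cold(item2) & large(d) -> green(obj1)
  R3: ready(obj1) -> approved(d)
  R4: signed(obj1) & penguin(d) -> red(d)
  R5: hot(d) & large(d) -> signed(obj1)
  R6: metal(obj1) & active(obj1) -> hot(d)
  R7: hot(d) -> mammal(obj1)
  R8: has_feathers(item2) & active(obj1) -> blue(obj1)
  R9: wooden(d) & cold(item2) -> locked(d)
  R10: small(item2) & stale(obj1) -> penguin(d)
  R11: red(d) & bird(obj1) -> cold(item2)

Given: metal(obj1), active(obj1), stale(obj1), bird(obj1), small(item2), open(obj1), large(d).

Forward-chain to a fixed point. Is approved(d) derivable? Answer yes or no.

[1] R6 [metal(obj1) & active(obj1) -> hot(d)]; R10 [small(item2) & stale(obj1) -> penguin(d)]. ⇒ new: hot(d), penguin(d).
[2] R1 [hot(d) -> closed(d)]; R5 [hot(d) & large(d) -> signed(obj1)]; R7 [hot(d) -> mammal(obj1)]. ⇒ new: closed(d), signed(obj1), mammal(obj1).
[3] R4 [signed(obj1) & penguin(d) -> red(d)]. ⇒ new: red(d).
[4] R11 [red(d) & bird(obj1) -> cold(item2)]. ⇒ new: cold(item2).
[5] R2 [cold(item2) & large(d) -> green(obj1)]. ⇒ new: green(obj1).
Fixed point reached. approved(d) is concluded only by R3; R3 needs ready(obj1) (never derived).

no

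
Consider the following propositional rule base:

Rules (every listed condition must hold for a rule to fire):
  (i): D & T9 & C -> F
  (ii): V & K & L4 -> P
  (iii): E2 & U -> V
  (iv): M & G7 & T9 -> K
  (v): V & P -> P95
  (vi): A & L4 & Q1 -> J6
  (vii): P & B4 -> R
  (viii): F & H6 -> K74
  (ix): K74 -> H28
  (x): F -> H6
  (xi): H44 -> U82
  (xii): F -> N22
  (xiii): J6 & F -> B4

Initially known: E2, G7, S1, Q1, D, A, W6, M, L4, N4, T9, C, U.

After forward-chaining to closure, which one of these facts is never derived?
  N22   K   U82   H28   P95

Round 1: (i) [D & T9 & C -> F]; (iii) [E2 & U -> V]; (iv) [M & G7 & T9 -> K]; (vi) [A & L4 & Q1 -> J6]. Adds F, V, K, J6.
Round 2: (ii) [V & K & L4 -> P]; (x) [F -> H6]; (xii) [F -> N22]; (xiii) [J6 & F -> B4]. Adds P, H6, N22, B4.
Round 3: (v) [V & P -> P95]; (vii) [P & B4 -> R]; (viii) [F & H6 -> K74]. Adds P95, R, K74.
Round 4: (ix) [K74 -> H28]. Adds H28.
Derived: P95 (round 3), K (round 1), H28 (round 4), N22 (round 2). U82 never appears in any round.

U82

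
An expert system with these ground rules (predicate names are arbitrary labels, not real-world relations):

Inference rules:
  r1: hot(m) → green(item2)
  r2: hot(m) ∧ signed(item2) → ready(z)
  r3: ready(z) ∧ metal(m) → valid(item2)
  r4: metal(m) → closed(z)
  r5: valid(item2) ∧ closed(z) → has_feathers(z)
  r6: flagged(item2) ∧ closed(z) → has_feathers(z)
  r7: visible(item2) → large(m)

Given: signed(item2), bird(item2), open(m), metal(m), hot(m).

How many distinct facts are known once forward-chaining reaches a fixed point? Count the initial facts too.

[1] r1 [hot(m) → green(item2)]; r2 [hot(m) ∧ signed(item2) → ready(z)]; r4 [metal(m) → closed(z)]. ⇒ new: green(item2), ready(z), closed(z).
[2] r3 [ready(z) ∧ metal(m) → valid(item2)]. ⇒ new: valid(item2).
[3] r5 [valid(item2) ∧ closed(z) → has_feathers(z)]. ⇒ new: has_feathers(z).
Closure: {bird(item2), closed(z), green(item2), has_feathers(z), hot(m), metal(m), open(m), ready(z), signed(item2), valid(item2)} — 10 facts.

10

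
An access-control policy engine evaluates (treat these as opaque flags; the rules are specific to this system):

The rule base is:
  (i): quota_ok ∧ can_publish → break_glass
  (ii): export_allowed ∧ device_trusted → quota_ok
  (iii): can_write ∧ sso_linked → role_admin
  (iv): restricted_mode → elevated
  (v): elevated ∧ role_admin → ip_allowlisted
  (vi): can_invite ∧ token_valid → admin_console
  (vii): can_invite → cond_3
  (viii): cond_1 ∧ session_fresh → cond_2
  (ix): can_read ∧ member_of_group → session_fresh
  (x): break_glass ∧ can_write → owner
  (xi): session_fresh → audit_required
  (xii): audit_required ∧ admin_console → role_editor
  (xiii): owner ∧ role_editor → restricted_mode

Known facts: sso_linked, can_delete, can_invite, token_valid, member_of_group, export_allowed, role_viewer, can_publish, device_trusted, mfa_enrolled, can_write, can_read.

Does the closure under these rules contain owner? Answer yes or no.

Round 1: (ii) [export_allowed ∧ device_trusted → quota_ok]; (iii) [can_write ∧ sso_linked → role_admin]; (vi) [can_invite ∧ token_valid → admin_console]; (vii) [can_invite → cond_3]; (ix) [can_read ∧ member_of_group → session_fresh]. New: quota_ok, role_admin, admin_console, cond_3, session_fresh.
Round 2: (i) [quota_ok ∧ can_publish → break_glass]; (xi) [session_fresh → audit_required]. New: break_glass, audit_required.
Round 3: (x) [break_glass ∧ can_write → owner]; (xii) [audit_required ∧ admin_console → role_editor]. New: owner, role_editor.
Round 4: (xiii) [owner ∧ role_editor → restricted_mode]. New: restricted_mode.
Round 5: (iv) [restricted_mode → elevated]. New: elevated.
Round 6: (v) [elevated ∧ role_admin → ip_allowlisted]. New: ip_allowlisted.
owner appears in round 3, so it is derivable.

yes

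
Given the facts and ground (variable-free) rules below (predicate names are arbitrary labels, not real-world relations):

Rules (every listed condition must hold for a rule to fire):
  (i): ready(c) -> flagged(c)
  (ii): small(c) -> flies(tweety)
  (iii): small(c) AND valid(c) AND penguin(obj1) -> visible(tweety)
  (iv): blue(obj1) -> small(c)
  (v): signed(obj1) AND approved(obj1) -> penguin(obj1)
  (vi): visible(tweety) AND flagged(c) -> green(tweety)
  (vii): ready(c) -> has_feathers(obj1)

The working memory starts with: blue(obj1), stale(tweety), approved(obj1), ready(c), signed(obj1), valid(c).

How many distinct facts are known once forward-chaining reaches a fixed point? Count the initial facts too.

13

Round 1: (i) [ready(c) -> flagged(c)]; (iv) [blue(obj1) -> small(c)]; (v) [signed(obj1) AND approved(obj1) -> penguin(obj1)]; (vii) [ready(c) -> has_feathers(obj1)]. Adds flagged(c), small(c), penguin(obj1), has_feathers(obj1).
Round 2: (ii) [small(c) -> flies(tweety)]; (iii) [small(c) AND valid(c) AND penguin(obj1) -> visible(tweety)]. Adds flies(tweety), visible(tweety).
Round 3: (vi) [visible(tweety) AND flagged(c) -> green(tweety)]. Adds green(tweety).
Closure: {approved(obj1), blue(obj1), flagged(c), flies(tweety), green(tweety), has_feathers(obj1), penguin(obj1), ready(c), signed(obj1), small(c), stale(tweety), valid(c), visible(tweety)} — 13 facts.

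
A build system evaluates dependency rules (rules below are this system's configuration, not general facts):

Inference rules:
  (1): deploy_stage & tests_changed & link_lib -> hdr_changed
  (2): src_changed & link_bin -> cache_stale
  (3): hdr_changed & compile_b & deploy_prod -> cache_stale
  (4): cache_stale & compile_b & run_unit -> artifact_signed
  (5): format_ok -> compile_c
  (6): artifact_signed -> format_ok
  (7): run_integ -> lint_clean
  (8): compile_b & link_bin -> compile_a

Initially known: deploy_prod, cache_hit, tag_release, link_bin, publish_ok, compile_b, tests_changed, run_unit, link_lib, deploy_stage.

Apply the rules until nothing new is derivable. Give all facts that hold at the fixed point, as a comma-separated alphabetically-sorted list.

artifact_signed, cache_hit, cache_stale, compile_a, compile_b, compile_c, deploy_prod, deploy_stage, format_ok, hdr_changed, link_bin, link_lib, publish_ok, run_unit, tag_release, tests_changed

Round 1: (1) [deploy_stage & tests_changed & link_lib -> hdr_changed]; (8) [compile_b & link_bin -> compile_a]. Adds hdr_changed, compile_a.
Round 2: (3) [hdr_changed & compile_b & deploy_prod -> cache_stale]. Adds cache_stale.
Round 3: (4) [cache_stale & compile_b & run_unit -> artifact_signed]. Adds artifact_signed.
Round 4: (6) [artifact_signed -> format_ok]. Adds format_ok.
Round 5: (5) [format_ok -> compile_c]. Adds compile_c.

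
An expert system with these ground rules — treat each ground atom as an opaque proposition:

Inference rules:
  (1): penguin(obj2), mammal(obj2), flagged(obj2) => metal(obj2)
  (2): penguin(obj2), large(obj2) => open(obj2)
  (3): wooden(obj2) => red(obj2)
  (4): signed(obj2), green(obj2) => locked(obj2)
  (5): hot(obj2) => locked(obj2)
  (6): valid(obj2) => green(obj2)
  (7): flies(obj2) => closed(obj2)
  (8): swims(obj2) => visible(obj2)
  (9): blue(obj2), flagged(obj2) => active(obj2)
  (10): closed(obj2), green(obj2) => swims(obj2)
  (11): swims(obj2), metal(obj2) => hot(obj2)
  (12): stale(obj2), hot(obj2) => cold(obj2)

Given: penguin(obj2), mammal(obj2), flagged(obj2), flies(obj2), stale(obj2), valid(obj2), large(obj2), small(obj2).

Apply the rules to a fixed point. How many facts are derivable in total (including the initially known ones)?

17

Round 1: (1) [penguin(obj2), mammal(obj2), flagged(obj2) => metal(obj2)]; (2) [penguin(obj2), large(obj2) => open(obj2)]; (6) [valid(obj2) => green(obj2)]; (7) [flies(obj2) => closed(obj2)]. New: metal(obj2), open(obj2), green(obj2), closed(obj2).
Round 2: (10) [closed(obj2), green(obj2) => swims(obj2)]. New: swims(obj2).
Round 3: (8) [swims(obj2) => visible(obj2)]; (11) [swims(obj2), metal(obj2) => hot(obj2)]. New: visible(obj2), hot(obj2).
Round 4: (5) [hot(obj2) => locked(obj2)]; (12) [stale(obj2), hot(obj2) => cold(obj2)]. New: locked(obj2), cold(obj2).
Closure: {closed(obj2), cold(obj2), flagged(obj2), flies(obj2), green(obj2), hot(obj2), large(obj2), locked(obj2), mammal(obj2), metal(obj2), open(obj2), penguin(obj2), small(obj2), stale(obj2), swims(obj2), valid(obj2), visible(obj2)} — 17 facts.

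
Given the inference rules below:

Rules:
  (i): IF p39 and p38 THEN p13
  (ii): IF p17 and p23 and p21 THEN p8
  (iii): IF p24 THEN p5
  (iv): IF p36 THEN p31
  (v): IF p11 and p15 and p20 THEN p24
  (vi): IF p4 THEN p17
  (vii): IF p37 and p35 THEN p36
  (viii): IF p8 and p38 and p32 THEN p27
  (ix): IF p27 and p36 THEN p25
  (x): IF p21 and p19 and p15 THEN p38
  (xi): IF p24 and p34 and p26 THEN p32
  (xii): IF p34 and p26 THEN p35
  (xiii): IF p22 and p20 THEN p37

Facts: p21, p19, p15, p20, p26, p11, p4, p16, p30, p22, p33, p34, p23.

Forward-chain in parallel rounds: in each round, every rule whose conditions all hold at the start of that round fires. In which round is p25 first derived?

4

Round 1: (v) [IF p11 and p15 and p20 THEN p24]; (vi) [IF p4 THEN p17]; (x) [IF p21 and p19 and p15 THEN p38]; (xii) [IF p34 and p26 THEN p35]; (xiii) [IF p22 and p20 THEN p37]. Adds p24, p17, p38, p35, p37.
Round 2: (ii) [IF p17 and p23 and p21 THEN p8]; (iii) [IF p24 THEN p5]; (vii) [IF p37 and p35 THEN p36]; (xi) [IF p24 and p34 and p26 THEN p32]. Adds p8, p5, p36, p32.
Round 3: (iv) [IF p36 THEN p31]; (viii) [IF p8 and p38 and p32 THEN p27]. Adds p31, p27.
Round 4: (ix) [IF p27 and p36 THEN p25]. Adds p25.
p25 first appears in round 4.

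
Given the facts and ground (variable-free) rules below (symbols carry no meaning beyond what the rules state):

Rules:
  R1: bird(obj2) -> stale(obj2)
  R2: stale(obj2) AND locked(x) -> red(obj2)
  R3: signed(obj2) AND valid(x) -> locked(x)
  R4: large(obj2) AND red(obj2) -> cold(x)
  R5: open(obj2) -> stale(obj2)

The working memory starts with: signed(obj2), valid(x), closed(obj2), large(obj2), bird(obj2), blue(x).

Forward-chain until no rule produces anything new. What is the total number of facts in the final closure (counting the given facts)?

10

[1] R1 [bird(obj2) -> stale(obj2)]; R3 [signed(obj2) AND valid(x) -> locked(x)]. ⇒ new: stale(obj2), locked(x).
[2] R2 [stale(obj2) AND locked(x) -> red(obj2)]. ⇒ new: red(obj2).
[3] R4 [large(obj2) AND red(obj2) -> cold(x)]. ⇒ new: cold(x).
Closure: {bird(obj2), blue(x), closed(obj2), cold(x), large(obj2), locked(x), red(obj2), signed(obj2), stale(obj2), valid(x)} — 10 facts.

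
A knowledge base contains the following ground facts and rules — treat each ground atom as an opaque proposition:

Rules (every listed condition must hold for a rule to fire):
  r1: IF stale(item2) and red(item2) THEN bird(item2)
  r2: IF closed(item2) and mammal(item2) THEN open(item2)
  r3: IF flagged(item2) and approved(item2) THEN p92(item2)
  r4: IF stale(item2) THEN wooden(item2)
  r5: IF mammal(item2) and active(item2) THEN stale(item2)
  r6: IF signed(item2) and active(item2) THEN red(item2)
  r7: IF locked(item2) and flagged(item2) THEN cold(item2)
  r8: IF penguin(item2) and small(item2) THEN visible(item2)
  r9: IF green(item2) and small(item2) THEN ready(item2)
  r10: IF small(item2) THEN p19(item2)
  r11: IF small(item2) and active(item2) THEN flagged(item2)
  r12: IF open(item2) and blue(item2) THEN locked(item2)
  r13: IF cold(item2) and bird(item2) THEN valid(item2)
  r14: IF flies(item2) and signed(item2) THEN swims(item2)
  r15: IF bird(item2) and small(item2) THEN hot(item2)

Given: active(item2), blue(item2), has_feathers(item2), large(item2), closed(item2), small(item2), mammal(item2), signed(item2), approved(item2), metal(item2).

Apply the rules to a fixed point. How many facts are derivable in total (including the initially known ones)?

[1] r2 [IF closed(item2) and mammal(item2) THEN open(item2)]; r5 [IF mammal(item2) and active(item2) THEN stale(item2)]; r6 [IF signed(item2) and active(item2) THEN red(item2)]; r10 [IF small(item2) THEN p19(item2)]; r11 [IF small(item2) and active(item2) THEN flagged(item2)]. ⇒ new: open(item2), stale(item2), red(item2), p19(item2), flagged(item2).
[2] r1 [IF stale(item2) and red(item2) THEN bird(item2)]; r3 [IF flagged(item2) and approved(item2) THEN p92(item2)]; r4 [IF stale(item2) THEN wooden(item2)]; r12 [IF open(item2) and blue(item2) THEN locked(item2)]. ⇒ new: bird(item2), p92(item2), wooden(item2), locked(item2).
[3] r7 [IF locked(item2) and flagged(item2) THEN cold(item2)]; r15 [IF bird(item2) and small(item2) THEN hot(item2)]. ⇒ new: cold(item2), hot(item2).
[4] r13 [IF cold(item2) and bird(item2) THEN valid(item2)]. ⇒ new: valid(item2).
Closure: {active(item2), approved(item2), bird(item2), blue(item2), closed(item2), cold(item2), flagged(item2), has_feathers(item2), hot(item2), large(item2), locked(item2), mammal(item2), metal(item2), open(item2), p19(item2), p92(item2), red(item2), signed(item2), small(item2), stale(item2), valid(item2), wooden(item2)} — 22 facts.

22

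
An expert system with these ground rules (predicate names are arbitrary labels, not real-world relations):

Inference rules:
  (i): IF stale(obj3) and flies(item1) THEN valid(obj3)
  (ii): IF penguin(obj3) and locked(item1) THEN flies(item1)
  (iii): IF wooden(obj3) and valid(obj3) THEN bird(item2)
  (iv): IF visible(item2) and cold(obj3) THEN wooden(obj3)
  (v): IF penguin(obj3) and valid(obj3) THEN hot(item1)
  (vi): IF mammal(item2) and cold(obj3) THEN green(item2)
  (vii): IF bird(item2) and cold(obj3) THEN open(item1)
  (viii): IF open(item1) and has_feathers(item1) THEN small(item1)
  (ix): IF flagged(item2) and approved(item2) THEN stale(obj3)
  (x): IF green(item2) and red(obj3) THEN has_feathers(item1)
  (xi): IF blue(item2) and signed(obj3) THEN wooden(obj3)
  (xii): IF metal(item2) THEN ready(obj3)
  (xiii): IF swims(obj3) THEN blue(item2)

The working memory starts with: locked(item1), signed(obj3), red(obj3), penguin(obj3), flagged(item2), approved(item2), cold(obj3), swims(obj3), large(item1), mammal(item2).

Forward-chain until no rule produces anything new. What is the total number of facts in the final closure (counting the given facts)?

21

Round 1 — (ii), (vi), (ix), (xiii), derive flies(item1), green(item2), stale(obj3), blue(item2).
Round 2 — (i), (x), (xi), derive valid(obj3), has_feathers(item1), wooden(obj3).
Round 3 — (iii), (v), derive bird(item2), hot(item1).
Round 4 — (vii), derive open(item1).
Round 5 — (viii), derive small(item1).
Closure: {approved(item2), bird(item2), blue(item2), cold(obj3), flagged(item2), flies(item1), green(item2), has_feathers(item1), hot(item1), large(item1), locked(item1), mammal(item2), open(item1), penguin(obj3), red(obj3), signed(obj3), small(item1), stale(obj3), swims(obj3), valid(obj3), wooden(obj3)} — 21 facts.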